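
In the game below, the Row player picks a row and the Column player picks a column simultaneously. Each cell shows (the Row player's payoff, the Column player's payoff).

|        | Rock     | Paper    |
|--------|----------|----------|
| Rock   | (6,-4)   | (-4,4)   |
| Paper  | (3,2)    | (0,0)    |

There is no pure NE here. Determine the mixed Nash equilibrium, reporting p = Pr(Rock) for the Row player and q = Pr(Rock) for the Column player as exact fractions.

p = 1/5, q = 4/7

Each player's mixing probability is pinned down by making the *other* player indifferent.
The Column player indifferent between Rock and Paper: p·(-4) + (1−p)·2 = p·4 + (1−p)·0 ⟹ 2 + (-6)p = 0 + 4p ⟹ p = 1/5.
The Row player indifferent between Rock and Paper: q·6 + (1−q)·(-4) = q·3 + (1−q)·0 ⟹ (-4) + 10q = 0 + 3q ⟹ q = 4/7.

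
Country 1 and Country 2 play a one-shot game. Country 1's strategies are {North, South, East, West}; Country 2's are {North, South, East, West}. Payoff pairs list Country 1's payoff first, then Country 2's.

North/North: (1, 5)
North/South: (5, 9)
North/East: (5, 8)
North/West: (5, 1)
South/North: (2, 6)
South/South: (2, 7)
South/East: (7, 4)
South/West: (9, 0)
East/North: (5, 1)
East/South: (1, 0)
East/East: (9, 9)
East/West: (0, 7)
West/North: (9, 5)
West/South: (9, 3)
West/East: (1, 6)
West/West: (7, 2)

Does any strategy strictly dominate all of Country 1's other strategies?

No strictly dominant strategy

Check whether one of Country 1's strategies beats all alternatives regardless of what the opponent does.
North is not dominant: against North, South gives 2 > 1.
South is not dominant: against North, East gives 5 > 2.
East is not dominant: against North, West gives 9 > 5.
West is not dominant: against East, North gives 5 > 1.
No single strategy is best against every opponent action.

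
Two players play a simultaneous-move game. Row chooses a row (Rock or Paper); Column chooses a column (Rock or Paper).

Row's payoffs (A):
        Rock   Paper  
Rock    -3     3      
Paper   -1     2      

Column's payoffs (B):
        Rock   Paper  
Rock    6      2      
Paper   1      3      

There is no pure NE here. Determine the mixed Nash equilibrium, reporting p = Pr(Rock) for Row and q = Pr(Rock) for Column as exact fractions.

In a mixed NE each player is indifferent between their pure strategies, so the opponent's mix sets the indifference.
Column indifferent between Rock and Paper: p·6 + (1−p)·1 = p·2 + (1−p)·3 ⟹ 1 + 5p = 3 + (-1)p ⟹ p = 1/3.
Row indifferent between Rock and Paper: q·(-3) + (1−q)·3 = q·(-1) + (1−q)·2 ⟹ 3 + (-6)q = 2 + (-3)q ⟹ q = 1/3.

p = 1/3, q = 1/3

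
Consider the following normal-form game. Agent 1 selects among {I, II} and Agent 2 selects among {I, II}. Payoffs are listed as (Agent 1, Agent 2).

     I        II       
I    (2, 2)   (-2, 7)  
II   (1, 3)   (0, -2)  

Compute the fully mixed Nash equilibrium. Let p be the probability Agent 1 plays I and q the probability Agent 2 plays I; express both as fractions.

p = 1/2, q = 2/3

In a mixed NE each player is indifferent between their pure strategies, so the opponent's mix sets the indifference.
Agent 2 indifferent between I and II: p·2 + (1−p)·3 = p·7 + (1−p)·(-2) ⟹ 3 + (-1)p = (-2) + 9p ⟹ p = 1/2.
Agent 1 indifferent between I and II: q·2 + (1−q)·(-2) = q·1 + (1−q)·0 ⟹ (-2) + 4q = 0 + 1q ⟹ q = 2/3.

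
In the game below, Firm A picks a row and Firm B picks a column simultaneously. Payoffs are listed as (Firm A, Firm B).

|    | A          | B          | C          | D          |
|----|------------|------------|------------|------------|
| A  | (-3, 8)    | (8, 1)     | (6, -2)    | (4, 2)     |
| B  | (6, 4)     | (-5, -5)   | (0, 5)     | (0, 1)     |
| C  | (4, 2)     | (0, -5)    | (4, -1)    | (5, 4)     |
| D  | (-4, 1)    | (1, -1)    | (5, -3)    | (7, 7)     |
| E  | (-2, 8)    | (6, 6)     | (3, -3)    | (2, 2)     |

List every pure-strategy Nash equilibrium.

Check mutual best responses: a cell is a NE iff neither player can gain by unilaterally deviating.
Firm A's best responses — vs A: B (payoff 6); vs B: A (payoff 8); vs C: A (payoff 6); vs D: D (payoff 7).
Firm B's best responses — vs A: A (payoff 8); vs B: C (payoff 5); vs C: D (payoff 4); vs D: D (payoff 7); vs E: A (payoff 8).
The only mutual best response is (D, D); neither player gains by switching there.

(D, D)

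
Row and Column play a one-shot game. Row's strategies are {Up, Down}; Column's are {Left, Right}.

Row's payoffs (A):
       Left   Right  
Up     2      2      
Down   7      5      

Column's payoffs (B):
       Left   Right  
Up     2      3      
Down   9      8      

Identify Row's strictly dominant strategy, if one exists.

Down

A strategy is strictly dominant if it gives Row a strictly higher payoff than every other strategy, against every choice by the opponent.
Down strictly dominates: vs Left: 7 > 2; vs Right: 5 > 2.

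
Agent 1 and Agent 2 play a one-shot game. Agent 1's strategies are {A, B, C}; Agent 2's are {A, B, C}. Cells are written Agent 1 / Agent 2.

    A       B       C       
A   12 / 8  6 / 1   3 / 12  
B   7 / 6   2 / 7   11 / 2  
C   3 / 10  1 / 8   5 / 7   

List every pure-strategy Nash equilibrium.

Find each player's best response to every opponent strategy; NE are the intersections.
Agent 1's best responses — vs A: A (payoff 12); vs B: A (payoff 6); vs C: B (payoff 11).
Agent 2's best responses — vs A: C (payoff 12); vs B: B (payoff 7); vs C: A (payoff 10).
No cell has both players best-responding. For instance, Agent 1's best reply to B is A, but against A Agent 2 prefers C over B.

There is no pure-strategy Nash equilibrium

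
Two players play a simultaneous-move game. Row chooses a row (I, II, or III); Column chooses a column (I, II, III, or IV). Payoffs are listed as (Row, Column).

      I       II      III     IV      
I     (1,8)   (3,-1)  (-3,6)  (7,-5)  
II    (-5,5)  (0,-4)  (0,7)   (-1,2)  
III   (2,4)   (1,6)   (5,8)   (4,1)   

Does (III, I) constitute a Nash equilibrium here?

No

Holding Column at I: Row gets 2 from III, versus 1 from I, -5 from II. No profitable deviation for Row.
Holding Row at III: Column gets 4 from I but could get 8 by switching to III. Column has a profitable deviation.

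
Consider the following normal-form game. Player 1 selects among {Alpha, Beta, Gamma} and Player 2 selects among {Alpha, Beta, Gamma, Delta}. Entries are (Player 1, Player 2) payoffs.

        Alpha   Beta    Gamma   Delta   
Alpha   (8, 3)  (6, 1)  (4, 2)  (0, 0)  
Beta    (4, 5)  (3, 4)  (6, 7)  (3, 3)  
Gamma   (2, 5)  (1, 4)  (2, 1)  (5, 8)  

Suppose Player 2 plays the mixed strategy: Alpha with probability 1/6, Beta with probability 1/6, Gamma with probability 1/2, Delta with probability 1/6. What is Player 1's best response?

Beta

Compute Player 1's expected payoff from each pure strategy against the given mix.
Alpha: (1/6)·8 + (1/6)·6 + (1/2)·4 + (1/6)·0 = 13/3
Beta: (1/6)·4 + (1/6)·3 + (1/2)·6 + (1/6)·3 = 14/3
Gamma: (1/6)·2 + (1/6)·1 + (1/2)·2 + (1/6)·5 = 7/3
Highest expected payoff is 14/3, from Beta.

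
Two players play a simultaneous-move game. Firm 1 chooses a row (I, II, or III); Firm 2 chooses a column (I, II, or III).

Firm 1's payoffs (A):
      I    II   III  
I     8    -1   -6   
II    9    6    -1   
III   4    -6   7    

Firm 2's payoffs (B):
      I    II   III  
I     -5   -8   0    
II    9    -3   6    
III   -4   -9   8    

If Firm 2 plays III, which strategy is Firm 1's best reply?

III

With Firm 2 fixed at III, Firm 1's payoffs are: I → -6, II → -1, III → 7.
The maximum is 7, achieved by III.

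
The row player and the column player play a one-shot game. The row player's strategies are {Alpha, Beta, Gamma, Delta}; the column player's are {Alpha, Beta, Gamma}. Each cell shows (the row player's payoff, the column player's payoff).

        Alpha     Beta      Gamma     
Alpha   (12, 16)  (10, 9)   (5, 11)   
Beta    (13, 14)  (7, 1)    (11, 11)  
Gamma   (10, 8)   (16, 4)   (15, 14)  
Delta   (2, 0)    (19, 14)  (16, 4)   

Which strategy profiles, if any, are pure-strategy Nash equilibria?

(Beta, Alpha) and (Delta, Beta)

Find each player's best response to every opponent strategy; NE are the intersections.
The row player's best responses — vs Alpha: Beta (payoff 13); vs Beta: Delta (payoff 19); vs Gamma: Delta (payoff 16).
The column player's best responses — vs Alpha: Alpha (payoff 16); vs Beta: Alpha (payoff 14); vs Gamma: Gamma (payoff 14); vs Delta: Beta (payoff 14).
Mutual best responses occur at (Beta, Alpha) and (Delta, Beta); at each, neither player gains by switching.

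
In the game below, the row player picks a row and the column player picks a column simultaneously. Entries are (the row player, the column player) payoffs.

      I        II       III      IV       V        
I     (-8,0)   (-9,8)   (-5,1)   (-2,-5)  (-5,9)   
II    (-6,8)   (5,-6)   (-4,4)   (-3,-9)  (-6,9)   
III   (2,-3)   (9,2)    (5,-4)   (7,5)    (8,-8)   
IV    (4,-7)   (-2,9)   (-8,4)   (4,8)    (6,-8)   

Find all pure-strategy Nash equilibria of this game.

(III, IV)

A profile is a Nash equilibrium when each player is best-responding to the other.
The row player's best responses — vs I: IV (payoff 4); vs II: III (payoff 9); vs III: III (payoff 5); vs IV: III (payoff 7); vs V: III (payoff 8).
The column player's best responses — vs I: V (payoff 9); vs II: V (payoff 9); vs III: IV (payoff 5); vs IV: II (payoff 9).
The only mutual best response is (III, IV); neither player gains by switching there.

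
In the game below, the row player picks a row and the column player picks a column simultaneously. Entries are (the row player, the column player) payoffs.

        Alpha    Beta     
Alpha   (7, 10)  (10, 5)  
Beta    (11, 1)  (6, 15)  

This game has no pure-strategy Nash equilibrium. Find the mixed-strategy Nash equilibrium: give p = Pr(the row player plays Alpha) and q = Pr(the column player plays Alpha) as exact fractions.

In a mixed NE each player is indifferent between their pure strategies, so the opponent's mix sets the indifference.
The column player indifferent between Alpha and Beta: p·10 + (1−p)·1 = p·5 + (1−p)·15 ⟹ 1 + 9p = 15 + (-10)p ⟹ p = 14/19.
The row player indifferent between Alpha and Beta: q·7 + (1−q)·10 = q·11 + (1−q)·6 ⟹ 10 + (-3)q = 6 + 5q ⟹ q = 1/2.

p = 14/19, q = 1/2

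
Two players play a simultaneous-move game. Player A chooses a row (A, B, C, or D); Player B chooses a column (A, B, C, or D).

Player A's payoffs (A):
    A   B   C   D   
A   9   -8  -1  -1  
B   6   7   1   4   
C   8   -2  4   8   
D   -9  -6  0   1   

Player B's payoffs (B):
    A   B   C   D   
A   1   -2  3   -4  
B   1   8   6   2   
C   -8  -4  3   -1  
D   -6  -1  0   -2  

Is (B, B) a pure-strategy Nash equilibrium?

Holding Player B at B: Player A gets 7 from B, versus -8 from A, -2 from C, -6 from D. No profitable deviation for Player A.
Holding Player A at B: Player B gets 8 from B, versus 1 from A, 6 from C, 2 from D. No profitable deviation for Player B either.

Yes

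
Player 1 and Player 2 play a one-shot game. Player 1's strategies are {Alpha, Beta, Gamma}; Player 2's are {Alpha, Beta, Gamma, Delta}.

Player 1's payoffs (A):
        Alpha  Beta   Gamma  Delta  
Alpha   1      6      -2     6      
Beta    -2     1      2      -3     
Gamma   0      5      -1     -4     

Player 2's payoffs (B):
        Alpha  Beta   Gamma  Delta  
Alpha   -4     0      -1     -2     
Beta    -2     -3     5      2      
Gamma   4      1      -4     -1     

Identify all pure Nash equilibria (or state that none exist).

Check mutual best responses: a cell is a NE iff neither player can gain by unilaterally deviating.
Player 1's best responses — vs Alpha: Alpha (payoff 1); vs Beta: Alpha (payoff 6); vs Gamma: Beta (payoff 2); vs Delta: Alpha (payoff 6).
Player 2's best responses — vs Alpha: Beta (payoff 0); vs Beta: Gamma (payoff 5); vs Gamma: Alpha (payoff 4).
Mutual best responses occur at (Alpha, Beta) and (Beta, Gamma); at each, neither player gains by switching.

(Alpha, Beta) and (Beta, Gamma)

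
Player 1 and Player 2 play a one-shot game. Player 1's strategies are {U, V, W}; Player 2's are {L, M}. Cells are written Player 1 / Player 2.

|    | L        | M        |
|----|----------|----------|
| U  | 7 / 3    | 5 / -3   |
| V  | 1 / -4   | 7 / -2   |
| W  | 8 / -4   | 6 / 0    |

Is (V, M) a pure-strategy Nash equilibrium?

Yes

Holding Player 2 at M: Player 1 gets 7 from V, versus 5 from U, 6 from W. No profitable deviation for Player 1.
Holding Player 1 at V: Player 2 gets -2 from M, versus -4 from L. No profitable deviation for Player 2 either.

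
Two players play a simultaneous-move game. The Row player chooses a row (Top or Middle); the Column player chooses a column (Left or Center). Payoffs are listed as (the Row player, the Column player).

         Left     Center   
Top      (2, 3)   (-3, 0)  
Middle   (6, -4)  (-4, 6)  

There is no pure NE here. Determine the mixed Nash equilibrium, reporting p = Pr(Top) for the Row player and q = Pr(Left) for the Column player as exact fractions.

p = 10/13, q = 1/5

In a mixed NE each player is indifferent between their pure strategies, so the opponent's mix sets the indifference.
The Column player indifferent between Left and Center: p·3 + (1−p)·(-4) = p·0 + (1−p)·6 ⟹ (-4) + 7p = 6 + (-6)p ⟹ p = 10/13.
The Row player indifferent between Top and Middle: q·2 + (1−q)·(-3) = q·6 + (1−q)·(-4) ⟹ (-3) + 5q = (-4) + 10q ⟹ q = 1/5.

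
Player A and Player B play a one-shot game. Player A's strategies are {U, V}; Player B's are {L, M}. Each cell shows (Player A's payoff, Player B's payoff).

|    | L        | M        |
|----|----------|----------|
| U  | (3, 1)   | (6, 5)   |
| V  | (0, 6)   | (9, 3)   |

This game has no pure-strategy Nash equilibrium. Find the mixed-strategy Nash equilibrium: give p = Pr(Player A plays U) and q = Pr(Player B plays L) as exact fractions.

p = 3/7, q = 1/2

In a mixed NE each player is indifferent between their pure strategies, so the opponent's mix sets the indifference.
Player B indifferent between L and M: p·1 + (1−p)·6 = p·5 + (1−p)·3 ⟹ 6 + (-5)p = 3 + 2p ⟹ p = 3/7.
Player A indifferent between U and V: q·3 + (1−q)·6 = q·0 + (1−q)·9 ⟹ 6 + (-3)q = 9 + (-9)q ⟹ q = 1/2.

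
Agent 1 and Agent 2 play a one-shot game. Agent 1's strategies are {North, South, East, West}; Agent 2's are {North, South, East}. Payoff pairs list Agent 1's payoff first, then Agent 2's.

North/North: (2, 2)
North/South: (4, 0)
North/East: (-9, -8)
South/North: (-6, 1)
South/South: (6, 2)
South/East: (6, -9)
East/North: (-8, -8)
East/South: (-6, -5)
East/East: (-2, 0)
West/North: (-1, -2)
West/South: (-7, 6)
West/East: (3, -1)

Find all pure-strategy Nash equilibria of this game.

(North, North) and (South, South)

Find each player's best response to every opponent strategy; NE are the intersections.
Agent 1's best responses — vs North: North (payoff 2); vs South: South (payoff 6); vs East: South (payoff 6).
Agent 2's best responses — vs North: North (payoff 2); vs South: South (payoff 2); vs East: East (payoff 0); vs West: South (payoff 6).
Mutual best responses occur at (North, North) and (South, South); at each, neither player gains by switching.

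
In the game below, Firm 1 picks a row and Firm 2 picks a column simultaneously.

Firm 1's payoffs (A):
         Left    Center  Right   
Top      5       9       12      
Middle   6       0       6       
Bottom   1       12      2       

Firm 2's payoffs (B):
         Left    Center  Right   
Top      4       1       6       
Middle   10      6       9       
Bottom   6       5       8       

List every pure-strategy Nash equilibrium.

Find each player's best response to every opponent strategy; NE are the intersections.
Firm 1's best responses — vs Left: Middle (payoff 6); vs Center: Bottom (payoff 12); vs Right: Top (payoff 12).
Firm 2's best responses — vs Top: Right (payoff 6); vs Middle: Left (payoff 10); vs Bottom: Right (payoff 8).
Mutual best responses occur at (Top, Right) and (Middle, Left); at each, neither player gains by switching.

(Top, Right) and (Middle, Left)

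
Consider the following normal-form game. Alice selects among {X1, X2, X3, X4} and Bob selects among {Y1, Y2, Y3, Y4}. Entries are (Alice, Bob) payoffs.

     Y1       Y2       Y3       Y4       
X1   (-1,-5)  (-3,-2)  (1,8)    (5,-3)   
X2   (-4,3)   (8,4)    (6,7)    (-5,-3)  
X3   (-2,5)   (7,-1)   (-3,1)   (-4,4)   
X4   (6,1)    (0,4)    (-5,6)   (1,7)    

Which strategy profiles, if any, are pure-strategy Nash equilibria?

Check mutual best responses: a cell is a NE iff neither player can gain by unilaterally deviating.
Alice's best responses — vs Y1: X4 (payoff 6); vs Y2: X2 (payoff 8); vs Y3: X2 (payoff 6); vs Y4: X1 (payoff 5).
Bob's best responses — vs X1: Y3 (payoff 8); vs X2: Y3 (payoff 7); vs X3: Y1 (payoff 5); vs X4: Y4 (payoff 7).
The only mutual best response is (X2, Y3); neither player gains by switching there.

(X2, Y3)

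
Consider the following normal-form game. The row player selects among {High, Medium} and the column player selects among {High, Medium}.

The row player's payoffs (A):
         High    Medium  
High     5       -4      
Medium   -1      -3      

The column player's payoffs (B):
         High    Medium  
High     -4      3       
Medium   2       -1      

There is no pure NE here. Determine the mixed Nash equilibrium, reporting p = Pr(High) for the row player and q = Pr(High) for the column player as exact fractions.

p = 3/10, q = 1/7

In a mixed NE each player is indifferent between their pure strategies, so the opponent's mix sets the indifference.
The column player indifferent between High and Medium: p·(-4) + (1−p)·2 = p·3 + (1−p)·(-1) ⟹ 2 + (-6)p = (-1) + 4p ⟹ p = 3/10.
The row player indifferent between High and Medium: q·5 + (1−q)·(-4) = q·(-1) + (1−q)·(-3) ⟹ (-4) + 9q = (-3) + 2q ⟹ q = 1/7.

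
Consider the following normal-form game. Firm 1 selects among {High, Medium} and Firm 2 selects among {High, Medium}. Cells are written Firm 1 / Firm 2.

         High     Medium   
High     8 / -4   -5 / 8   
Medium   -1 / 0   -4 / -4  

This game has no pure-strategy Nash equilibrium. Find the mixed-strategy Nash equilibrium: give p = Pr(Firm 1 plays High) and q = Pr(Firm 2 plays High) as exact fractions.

p = 1/4, q = 1/10

In a mixed NE each player is indifferent between their pure strategies, so the opponent's mix sets the indifference.
Firm 2 indifferent between High and Medium: p·(-4) + (1−p)·0 = p·8 + (1−p)·(-4) ⟹ 0 + (-4)p = (-4) + 12p ⟹ p = 1/4.
Firm 1 indifferent between High and Medium: q·8 + (1−q)·(-5) = q·(-1) + (1−q)·(-4) ⟹ (-5) + 13q = (-4) + 3q ⟹ q = 1/10.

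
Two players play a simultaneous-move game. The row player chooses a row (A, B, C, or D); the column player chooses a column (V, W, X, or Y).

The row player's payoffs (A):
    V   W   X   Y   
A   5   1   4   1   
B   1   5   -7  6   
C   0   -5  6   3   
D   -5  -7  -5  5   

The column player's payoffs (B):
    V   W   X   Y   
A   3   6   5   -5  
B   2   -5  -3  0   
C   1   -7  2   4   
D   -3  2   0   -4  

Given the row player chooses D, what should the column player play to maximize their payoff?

W

With the row player fixed at D, the column player's payoffs are: V → -3, W → 2, X → 0, Y → -4.
The maximum is 2, achieved by W.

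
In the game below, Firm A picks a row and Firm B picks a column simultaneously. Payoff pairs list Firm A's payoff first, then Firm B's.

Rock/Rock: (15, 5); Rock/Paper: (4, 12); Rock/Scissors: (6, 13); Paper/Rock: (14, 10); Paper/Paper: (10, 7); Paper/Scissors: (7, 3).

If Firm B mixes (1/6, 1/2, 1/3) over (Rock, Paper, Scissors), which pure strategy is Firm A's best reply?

Paper

Compute Firm A's expected payoff from each pure strategy against the given mix.
Rock: (1/6)·15 + (1/2)·4 + (1/3)·6 = 13/2
Paper: (1/6)·14 + (1/2)·10 + (1/3)·7 = 29/3
Highest expected payoff is 29/3, from Paper.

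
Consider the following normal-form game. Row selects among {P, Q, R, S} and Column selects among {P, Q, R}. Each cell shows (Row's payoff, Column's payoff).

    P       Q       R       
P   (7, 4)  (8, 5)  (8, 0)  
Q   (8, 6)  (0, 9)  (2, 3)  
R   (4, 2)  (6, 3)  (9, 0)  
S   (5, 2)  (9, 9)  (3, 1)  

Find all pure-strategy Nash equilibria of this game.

Find each player's best response to every opponent strategy; NE are the intersections.
Row's best responses — vs P: Q (payoff 8); vs Q: S (payoff 9); vs R: R (payoff 9).
Column's best responses — vs P: Q (payoff 5); vs Q: Q (payoff 9); vs R: Q (payoff 3); vs S: Q (payoff 9).
The only mutual best response is (S, Q); neither player gains by switching there.

(S, Q)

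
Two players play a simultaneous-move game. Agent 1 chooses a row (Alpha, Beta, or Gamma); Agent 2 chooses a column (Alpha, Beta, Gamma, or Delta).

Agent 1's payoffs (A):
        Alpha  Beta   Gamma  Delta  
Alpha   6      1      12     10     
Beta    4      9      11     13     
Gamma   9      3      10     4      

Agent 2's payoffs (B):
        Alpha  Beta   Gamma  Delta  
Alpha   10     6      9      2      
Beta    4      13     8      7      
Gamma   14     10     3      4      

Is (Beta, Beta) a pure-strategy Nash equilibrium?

Yes

Holding Agent 2 at Beta: Agent 1 gets 9 from Beta, versus 1 from Alpha, 3 from Gamma. No profitable deviation for Agent 1.
Holding Agent 1 at Beta: Agent 2 gets 13 from Beta, versus 4 from Alpha, 8 from Gamma, 7 from Delta. No profitable deviation for Agent 2 either.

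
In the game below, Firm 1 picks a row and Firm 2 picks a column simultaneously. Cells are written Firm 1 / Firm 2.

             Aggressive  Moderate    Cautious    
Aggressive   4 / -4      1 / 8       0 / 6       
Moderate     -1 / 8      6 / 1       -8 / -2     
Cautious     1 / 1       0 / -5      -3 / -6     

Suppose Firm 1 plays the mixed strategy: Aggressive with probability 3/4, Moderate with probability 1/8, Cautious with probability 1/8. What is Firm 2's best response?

Moderate

Compute Firm 2's expected payoff from each pure strategy against the given mix.
Aggressive: (3/4)·(-4) + (1/8)·8 + (1/8)·1 = -15/8
Moderate: (3/4)·8 + (1/8)·1 + (1/8)·(-5) = 11/2
Cautious: (3/4)·6 + (1/8)·(-2) + (1/8)·(-6) = 7/2
Highest expected payoff is 11/2, from Moderate.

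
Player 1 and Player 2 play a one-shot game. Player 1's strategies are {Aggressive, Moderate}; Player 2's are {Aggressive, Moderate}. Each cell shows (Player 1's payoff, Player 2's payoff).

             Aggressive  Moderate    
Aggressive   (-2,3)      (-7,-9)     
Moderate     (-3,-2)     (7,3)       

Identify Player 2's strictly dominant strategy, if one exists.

None

Check whether one of Player 2's strategies beats all alternatives regardless of what the opponent does.
Aggressive is not dominant: against Moderate, Moderate gives 3 > -2.
Moderate is not dominant: against Aggressive, Aggressive gives 3 > -9.
No single strategy is best against every opponent action.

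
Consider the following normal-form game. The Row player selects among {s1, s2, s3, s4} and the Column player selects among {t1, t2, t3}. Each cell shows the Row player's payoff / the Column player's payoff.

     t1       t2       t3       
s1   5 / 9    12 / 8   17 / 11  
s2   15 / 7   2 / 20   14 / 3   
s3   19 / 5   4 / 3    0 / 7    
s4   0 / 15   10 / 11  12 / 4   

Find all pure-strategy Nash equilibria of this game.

(s1, t3)

A profile is a Nash equilibrium when each player is best-responding to the other.
The Row player's best responses — vs t1: s3 (payoff 19); vs t2: s1 (payoff 12); vs t3: s1 (payoff 17).
The Column player's best responses — vs s1: t3 (payoff 11); vs s2: t2 (payoff 20); vs s3: t3 (payoff 7); vs s4: t1 (payoff 15).
The only mutual best response is (s1, t3); neither player gains by switching there.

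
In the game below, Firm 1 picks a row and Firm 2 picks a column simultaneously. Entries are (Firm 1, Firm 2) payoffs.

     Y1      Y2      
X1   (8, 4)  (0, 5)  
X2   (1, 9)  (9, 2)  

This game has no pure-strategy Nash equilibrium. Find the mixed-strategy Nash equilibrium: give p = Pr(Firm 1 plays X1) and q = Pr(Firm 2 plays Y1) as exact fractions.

Each player's mixing probability is pinned down by making the *other* player indifferent.
Firm 2 indifferent between Y1 and Y2: p·4 + (1−p)·9 = p·5 + (1−p)·2 ⟹ 9 + (-5)p = 2 + 3p ⟹ p = 7/8.
Firm 1 indifferent between X1 and X2: q·8 + (1−q)·0 = q·1 + (1−q)·9 ⟹ 0 + 8q = 9 + (-8)q ⟹ q = 9/16.

p = 7/8, q = 9/16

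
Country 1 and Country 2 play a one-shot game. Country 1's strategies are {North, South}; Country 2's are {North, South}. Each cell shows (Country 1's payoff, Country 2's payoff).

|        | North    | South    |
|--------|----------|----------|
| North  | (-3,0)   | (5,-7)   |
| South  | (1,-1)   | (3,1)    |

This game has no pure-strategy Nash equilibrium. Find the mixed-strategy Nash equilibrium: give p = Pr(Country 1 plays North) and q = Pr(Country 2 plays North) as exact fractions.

Each player's mixing probability is pinned down by making the *other* player indifferent.
Country 2 indifferent between North and South: p·0 + (1−p)·(-1) = p·(-7) + (1−p)·1 ⟹ (-1) + 1p = 1 + (-8)p ⟹ p = 2/9.
Country 1 indifferent between North and South: q·(-3) + (1−q)·5 = q·1 + (1−q)·3 ⟹ 5 + (-8)q = 3 + (-2)q ⟹ q = 1/3.

p = 2/9, q = 1/3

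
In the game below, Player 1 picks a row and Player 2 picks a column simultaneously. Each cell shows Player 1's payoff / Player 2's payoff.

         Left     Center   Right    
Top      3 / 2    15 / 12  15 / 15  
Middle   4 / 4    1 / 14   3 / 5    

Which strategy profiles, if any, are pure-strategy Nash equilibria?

(Top, Right)

Find each player's best response to every opponent strategy; NE are the intersections.
Player 1's best responses — vs Left: Middle (payoff 4); vs Center: Top (payoff 15); vs Right: Top (payoff 15).
Player 2's best responses — vs Top: Right (payoff 15); vs Middle: Center (payoff 14).
The only mutual best response is (Top, Right); neither player gains by switching there.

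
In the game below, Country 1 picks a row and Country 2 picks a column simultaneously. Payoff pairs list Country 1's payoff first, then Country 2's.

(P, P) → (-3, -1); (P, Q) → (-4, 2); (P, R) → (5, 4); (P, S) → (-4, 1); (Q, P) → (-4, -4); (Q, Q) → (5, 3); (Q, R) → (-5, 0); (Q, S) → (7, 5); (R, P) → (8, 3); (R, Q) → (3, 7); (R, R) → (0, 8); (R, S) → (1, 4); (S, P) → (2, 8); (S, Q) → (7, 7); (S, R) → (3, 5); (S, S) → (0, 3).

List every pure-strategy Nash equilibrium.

(P, R) and (Q, S)

A profile is a Nash equilibrium when each player is best-responding to the other.
Country 1's best responses — vs P: R (payoff 8); vs Q: S (payoff 7); vs R: P (payoff 5); vs S: Q (payoff 7).
Country 2's best responses — vs P: R (payoff 4); vs Q: S (payoff 5); vs R: R (payoff 8); vs S: P (payoff 8).
Mutual best responses occur at (P, R) and (Q, S); at each, neither player gains by switching.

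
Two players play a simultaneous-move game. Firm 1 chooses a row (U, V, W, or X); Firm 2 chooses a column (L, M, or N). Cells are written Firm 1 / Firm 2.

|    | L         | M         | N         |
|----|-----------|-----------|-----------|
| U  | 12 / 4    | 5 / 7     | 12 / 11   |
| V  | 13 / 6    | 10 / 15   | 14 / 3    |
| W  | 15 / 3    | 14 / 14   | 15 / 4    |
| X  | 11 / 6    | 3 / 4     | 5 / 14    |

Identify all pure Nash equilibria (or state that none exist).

(W, M)

Check mutual best responses: a cell is a NE iff neither player can gain by unilaterally deviating.
Firm 1's best responses — vs L: W (payoff 15); vs M: W (payoff 14); vs N: W (payoff 15).
Firm 2's best responses — vs U: N (payoff 11); vs V: M (payoff 15); vs W: M (payoff 14); vs X: N (payoff 14).
The only mutual best response is (W, M); neither player gains by switching there.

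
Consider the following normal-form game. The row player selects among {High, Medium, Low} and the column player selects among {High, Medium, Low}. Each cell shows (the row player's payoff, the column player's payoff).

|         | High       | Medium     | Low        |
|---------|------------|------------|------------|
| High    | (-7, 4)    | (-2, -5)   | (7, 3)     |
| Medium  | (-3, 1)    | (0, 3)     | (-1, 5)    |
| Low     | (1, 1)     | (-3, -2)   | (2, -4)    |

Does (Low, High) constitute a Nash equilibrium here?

Yes

Holding the column player at High: the row player gets 1 from Low, versus -7 from High, -3 from Medium. No profitable deviation for the row player.
Holding the row player at Low: the column player gets 1 from High, versus -2 from Medium, -4 from Low. No profitable deviation for the column player either.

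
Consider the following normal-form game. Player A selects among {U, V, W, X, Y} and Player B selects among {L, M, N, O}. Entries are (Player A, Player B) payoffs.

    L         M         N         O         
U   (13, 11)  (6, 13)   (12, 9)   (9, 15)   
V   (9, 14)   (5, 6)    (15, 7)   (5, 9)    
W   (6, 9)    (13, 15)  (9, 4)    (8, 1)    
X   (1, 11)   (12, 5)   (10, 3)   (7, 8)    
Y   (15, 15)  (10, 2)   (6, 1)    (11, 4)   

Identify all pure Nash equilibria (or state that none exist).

(W, M) and (Y, L)

A profile is a Nash equilibrium when each player is best-responding to the other.
Player A's best responses — vs L: Y (payoff 15); vs M: W (payoff 13); vs N: V (payoff 15); vs O: Y (payoff 11).
Player B's best responses — vs U: O (payoff 15); vs V: L (payoff 14); vs W: M (payoff 15); vs X: L (payoff 11); vs Y: L (payoff 15).
Mutual best responses occur at (W, M) and (Y, L); at each, neither player gains by switching.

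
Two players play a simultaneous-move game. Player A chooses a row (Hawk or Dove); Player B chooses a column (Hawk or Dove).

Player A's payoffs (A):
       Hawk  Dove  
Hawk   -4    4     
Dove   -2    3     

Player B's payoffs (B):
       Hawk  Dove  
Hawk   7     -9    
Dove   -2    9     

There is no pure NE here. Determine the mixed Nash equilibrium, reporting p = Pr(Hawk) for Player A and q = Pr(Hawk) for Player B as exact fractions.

In a mixed NE each player is indifferent between their pure strategies, so the opponent's mix sets the indifference.
Player B indifferent between Hawk and Dove: p·7 + (1−p)·(-2) = p·(-9) + (1−p)·9 ⟹ (-2) + 9p = 9 + (-18)p ⟹ p = 11/27.
Player A indifferent between Hawk and Dove: q·(-4) + (1−q)·4 = q·(-2) + (1−q)·3 ⟹ 4 + (-8)q = 3 + (-5)q ⟹ q = 1/3.

p = 11/27, q = 1/3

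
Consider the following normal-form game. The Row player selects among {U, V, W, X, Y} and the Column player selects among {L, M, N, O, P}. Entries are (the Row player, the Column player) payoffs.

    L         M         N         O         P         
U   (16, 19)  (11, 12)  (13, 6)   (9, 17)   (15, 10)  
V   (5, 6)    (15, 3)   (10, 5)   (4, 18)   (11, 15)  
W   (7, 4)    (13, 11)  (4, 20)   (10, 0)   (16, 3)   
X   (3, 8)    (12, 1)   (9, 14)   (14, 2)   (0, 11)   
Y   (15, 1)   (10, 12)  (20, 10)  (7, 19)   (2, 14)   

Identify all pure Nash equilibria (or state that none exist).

(U, L)

A profile is a Nash equilibrium when each player is best-responding to the other.
The Row player's best responses — vs L: U (payoff 16); vs M: V (payoff 15); vs N: Y (payoff 20); vs O: X (payoff 14); vs P: W (payoff 16).
The Column player's best responses — vs U: L (payoff 19); vs V: O (payoff 18); vs W: N (payoff 20); vs X: N (payoff 14); vs Y: O (payoff 19).
The only mutual best response is (U, L); neither player gains by switching there.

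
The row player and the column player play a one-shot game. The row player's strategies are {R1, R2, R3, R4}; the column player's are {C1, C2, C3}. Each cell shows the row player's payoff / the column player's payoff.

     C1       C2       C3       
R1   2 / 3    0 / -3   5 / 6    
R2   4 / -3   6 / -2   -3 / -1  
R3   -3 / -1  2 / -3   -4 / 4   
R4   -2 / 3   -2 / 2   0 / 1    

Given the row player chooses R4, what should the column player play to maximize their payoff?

C1

With the row player fixed at R4, the column player's payoffs are: C1 → 3, C2 → 2, C3 → 1.
The maximum is 3, achieved by C1.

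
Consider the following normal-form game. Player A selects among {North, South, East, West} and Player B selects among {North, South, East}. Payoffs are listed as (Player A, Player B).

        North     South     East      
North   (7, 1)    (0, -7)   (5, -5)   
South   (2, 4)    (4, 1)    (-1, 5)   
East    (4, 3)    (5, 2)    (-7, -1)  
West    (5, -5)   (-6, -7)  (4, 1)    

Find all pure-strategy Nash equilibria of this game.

(North, North)

Find each player's best response to every opponent strategy; NE are the intersections.
Player A's best responses — vs North: North (payoff 7); vs South: East (payoff 5); vs East: North (payoff 5).
Player B's best responses — vs North: North (payoff 1); vs South: East (payoff 5); vs East: North (payoff 3); vs West: East (payoff 1).
The only mutual best response is (North, North); neither player gains by switching there.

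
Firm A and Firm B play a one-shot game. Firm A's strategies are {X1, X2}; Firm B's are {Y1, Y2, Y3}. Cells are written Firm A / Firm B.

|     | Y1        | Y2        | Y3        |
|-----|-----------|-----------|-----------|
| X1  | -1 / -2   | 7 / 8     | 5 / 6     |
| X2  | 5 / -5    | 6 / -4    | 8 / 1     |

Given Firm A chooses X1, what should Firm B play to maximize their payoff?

With Firm A fixed at X1, Firm B's payoffs are: Y1 → -2, Y2 → 8, Y3 → 6.
The maximum is 8, achieved by Y2.

Y2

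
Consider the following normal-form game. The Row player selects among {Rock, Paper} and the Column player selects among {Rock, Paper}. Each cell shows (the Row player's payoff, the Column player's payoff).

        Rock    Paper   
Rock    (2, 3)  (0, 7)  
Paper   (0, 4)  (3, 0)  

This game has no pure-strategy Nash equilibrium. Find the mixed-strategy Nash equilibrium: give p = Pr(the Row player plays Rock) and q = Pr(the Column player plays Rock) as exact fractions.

p = 1/2, q = 3/5

In a mixed NE each player is indifferent between their pure strategies, so the opponent's mix sets the indifference.
The Column player indifferent between Rock and Paper: p·3 + (1−p)·4 = p·7 + (1−p)·0 ⟹ 4 + (-1)p = 0 + 7p ⟹ p = 1/2.
The Row player indifferent between Rock and Paper: q·2 + (1−q)·0 = q·0 + (1−q)·3 ⟹ 0 + 2q = 3 + (-3)q ⟹ q = 3/5.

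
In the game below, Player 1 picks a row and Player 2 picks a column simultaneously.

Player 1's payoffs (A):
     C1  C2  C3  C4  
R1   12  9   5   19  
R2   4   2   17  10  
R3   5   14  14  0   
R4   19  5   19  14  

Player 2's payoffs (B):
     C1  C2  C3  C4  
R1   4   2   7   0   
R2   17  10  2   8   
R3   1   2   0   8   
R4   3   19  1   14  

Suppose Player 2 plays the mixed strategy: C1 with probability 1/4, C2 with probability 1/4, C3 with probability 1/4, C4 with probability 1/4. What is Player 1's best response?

Compute Player 1's expected payoff from each pure strategy against the given mix.
R1: (1/4)·12 + (1/4)·9 + (1/4)·5 + (1/4)·19 = 45/4
R2: (1/4)·4 + (1/4)·2 + (1/4)·17 + (1/4)·10 = 33/4
R3: (1/4)·5 + (1/4)·14 + (1/4)·14 + (1/4)·0 = 33/4
R4: (1/4)·19 + (1/4)·5 + (1/4)·19 + (1/4)·14 = 57/4
Highest expected payoff is 57/4, from R4.

R4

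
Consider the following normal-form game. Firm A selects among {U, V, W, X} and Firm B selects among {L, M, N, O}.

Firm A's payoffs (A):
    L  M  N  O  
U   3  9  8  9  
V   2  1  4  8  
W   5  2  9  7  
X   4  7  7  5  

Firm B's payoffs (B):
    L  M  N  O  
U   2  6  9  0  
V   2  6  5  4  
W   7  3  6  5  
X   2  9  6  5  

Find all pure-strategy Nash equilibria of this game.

Check mutual best responses: a cell is a NE iff neither player can gain by unilaterally deviating.
Firm A's best responses — vs L: W (payoff 5); vs M: U (payoff 9); vs N: W (payoff 9); vs O: U (payoff 9).
Firm B's best responses — vs U: N (payoff 9); vs V: M (payoff 6); vs W: L (payoff 7); vs X: M (payoff 9).
The only mutual best response is (W, L); neither player gains by switching there.

(W, L)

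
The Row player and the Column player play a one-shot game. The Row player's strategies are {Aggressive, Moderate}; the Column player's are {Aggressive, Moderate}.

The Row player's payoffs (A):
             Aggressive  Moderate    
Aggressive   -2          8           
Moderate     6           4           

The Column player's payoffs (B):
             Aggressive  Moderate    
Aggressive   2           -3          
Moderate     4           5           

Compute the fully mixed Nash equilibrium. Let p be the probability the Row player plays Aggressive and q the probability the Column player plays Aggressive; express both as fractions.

Each player's mixing probability is pinned down by making the *other* player indifferent.
The Column player indifferent between Aggressive and Moderate: p·2 + (1−p)·4 = p·(-3) + (1−p)·5 ⟹ 4 + (-2)p = 5 + (-8)p ⟹ p = 1/6.
The Row player indifferent between Aggressive and Moderate: q·(-2) + (1−q)·8 = q·6 + (1−q)·4 ⟹ 8 + (-10)q = 4 + 2q ⟹ q = 1/3.

p = 1/6, q = 1/3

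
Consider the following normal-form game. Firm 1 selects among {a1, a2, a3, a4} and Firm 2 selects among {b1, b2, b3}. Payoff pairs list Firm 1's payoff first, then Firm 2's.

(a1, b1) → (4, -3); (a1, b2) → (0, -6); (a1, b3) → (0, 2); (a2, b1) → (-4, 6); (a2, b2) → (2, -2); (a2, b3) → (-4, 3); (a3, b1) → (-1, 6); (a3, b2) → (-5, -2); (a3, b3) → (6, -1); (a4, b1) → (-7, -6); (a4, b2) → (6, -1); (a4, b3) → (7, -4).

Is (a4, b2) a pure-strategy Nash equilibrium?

Holding Firm 2 at b2: Firm 1 gets 6 from a4, versus 0 from a1, 2 from a2, -5 from a3. No profitable deviation for Firm 1.
Holding Firm 1 at a4: Firm 2 gets -1 from b2, versus -6 from b1, -4 from b3. No profitable deviation for Firm 2 either.

Yes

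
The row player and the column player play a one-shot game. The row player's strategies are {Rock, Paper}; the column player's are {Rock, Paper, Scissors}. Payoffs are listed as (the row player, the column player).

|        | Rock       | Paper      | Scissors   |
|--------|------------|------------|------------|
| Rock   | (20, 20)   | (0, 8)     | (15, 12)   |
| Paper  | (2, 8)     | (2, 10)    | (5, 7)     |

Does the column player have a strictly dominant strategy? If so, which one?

No strictly dominant strategy

A strategy is strictly dominant if it gives the column player a strictly higher payoff than every other strategy, against every choice by the opponent.
Rock is not dominant: against Paper, Paper gives 10 > 8.
Paper is not dominant: against Rock, Rock gives 20 > 8.
Scissors is not dominant: against Rock, Rock gives 20 > 12.
No single strategy is best against every opponent action.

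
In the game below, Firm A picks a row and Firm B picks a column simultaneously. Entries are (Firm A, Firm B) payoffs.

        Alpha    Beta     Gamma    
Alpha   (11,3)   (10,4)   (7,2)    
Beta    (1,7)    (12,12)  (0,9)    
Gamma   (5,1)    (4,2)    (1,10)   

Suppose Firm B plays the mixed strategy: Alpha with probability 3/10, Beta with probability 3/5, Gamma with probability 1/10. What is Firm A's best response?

Alpha

Firm A's best reply maximizes expected payoff against the mix.
Alpha: (3/10)·11 + (3/5)·10 + (1/10)·7 = 10
Beta: (3/10)·1 + (3/5)·12 + (1/10)·0 = 15/2
Gamma: (3/10)·5 + (3/5)·4 + (1/10)·1 = 4
Highest expected payoff is 10, from Alpha.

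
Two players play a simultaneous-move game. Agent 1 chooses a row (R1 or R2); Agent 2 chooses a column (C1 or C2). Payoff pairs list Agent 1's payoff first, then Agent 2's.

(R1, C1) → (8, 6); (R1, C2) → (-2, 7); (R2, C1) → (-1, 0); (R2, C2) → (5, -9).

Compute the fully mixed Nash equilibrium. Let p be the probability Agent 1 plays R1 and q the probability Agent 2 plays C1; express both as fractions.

Each player's mixing probability is pinned down by making the *other* player indifferent.
Agent 2 indifferent between C1 and C2: p·6 + (1−p)·0 = p·7 + (1−p)·(-9) ⟹ 0 + 6p = (-9) + 16p ⟹ p = 9/10.
Agent 1 indifferent between R1 and R2: q·8 + (1−q)·(-2) = q·(-1) + (1−q)·5 ⟹ (-2) + 10q = 5 + (-6)q ⟹ q = 7/16.

p = 9/10, q = 7/16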